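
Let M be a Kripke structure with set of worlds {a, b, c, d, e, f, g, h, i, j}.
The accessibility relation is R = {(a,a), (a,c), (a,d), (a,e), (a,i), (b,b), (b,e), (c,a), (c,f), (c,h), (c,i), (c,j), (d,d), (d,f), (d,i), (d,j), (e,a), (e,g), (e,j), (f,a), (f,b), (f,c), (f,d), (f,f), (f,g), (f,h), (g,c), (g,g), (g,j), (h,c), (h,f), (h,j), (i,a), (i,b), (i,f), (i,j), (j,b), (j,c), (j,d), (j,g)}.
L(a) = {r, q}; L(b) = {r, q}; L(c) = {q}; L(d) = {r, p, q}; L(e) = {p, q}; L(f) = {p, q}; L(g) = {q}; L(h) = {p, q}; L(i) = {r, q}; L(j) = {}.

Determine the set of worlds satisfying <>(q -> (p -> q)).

a, b, c, d, e, f, g, h, i, j

Recall that <>ψ holds at a world iff ψ holds at some accessible world.
Let φ = <>(q -> (p -> q)). Evaluate φ at each world:
  a (successors {a, c, d, e, i}): φ is true.
  b (successors {b, e}): φ is true.
  c (successors {a, f, h, i, j}): φ is true.
  d (successors {d, f, i, j}): φ is true.
  e (successors {a, g, j}): φ is true.
  f (successors {a, b, c, d, f, g, h}): φ is true.
  g (successors {c, g, j}): φ is true.
  h (successors {c, f, j}): φ is true.
  i (successors {a, b, f, j}): φ is true.
  j (successors {b, c, d, g}): φ is true.
For instance, at i:
  At i: <>(q -> (p -> q)) requires q -> (p -> q) at some successor in {a, b, f, j}.
    q -> (p -> q) holds at a, so <>(q -> (p -> q)) is true at i.
Satisfying worlds: {a, b, c, d, e, f, g, h, i, j}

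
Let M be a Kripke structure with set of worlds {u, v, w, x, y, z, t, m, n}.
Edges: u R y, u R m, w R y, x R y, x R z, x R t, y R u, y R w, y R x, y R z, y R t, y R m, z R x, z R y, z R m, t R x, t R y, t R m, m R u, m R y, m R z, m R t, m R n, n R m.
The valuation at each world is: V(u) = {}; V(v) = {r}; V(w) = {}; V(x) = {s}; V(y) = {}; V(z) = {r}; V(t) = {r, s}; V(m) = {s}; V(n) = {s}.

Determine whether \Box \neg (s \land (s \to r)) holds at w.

Yes

At w: \Box \neg (s \land (s \to r)) requires \neg (s \land (s \to r)) at every successor {y}.
  At y: \neg (s \land (s \to r)) is true.
So \Box \neg (s \land (s \to r)) is true at w.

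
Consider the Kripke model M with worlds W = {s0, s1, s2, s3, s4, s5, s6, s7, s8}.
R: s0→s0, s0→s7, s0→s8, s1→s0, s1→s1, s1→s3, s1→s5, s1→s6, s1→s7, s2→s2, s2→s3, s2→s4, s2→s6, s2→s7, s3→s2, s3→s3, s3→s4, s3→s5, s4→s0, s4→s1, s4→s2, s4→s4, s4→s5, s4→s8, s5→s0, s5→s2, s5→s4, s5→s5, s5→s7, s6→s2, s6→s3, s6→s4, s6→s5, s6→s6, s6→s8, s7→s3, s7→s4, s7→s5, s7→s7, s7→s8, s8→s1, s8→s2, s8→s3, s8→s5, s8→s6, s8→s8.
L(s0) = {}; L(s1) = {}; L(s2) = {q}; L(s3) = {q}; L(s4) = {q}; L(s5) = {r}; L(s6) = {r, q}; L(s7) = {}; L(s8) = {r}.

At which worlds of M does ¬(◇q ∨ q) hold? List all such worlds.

Recall that ◇ψ holds at a world iff ψ holds at some accessible world.
Let φ = ¬(◇q ∨ q). Evaluate φ at each world:
  s0 (successors {s0, s7, s8}): φ is true.
  s1 (successors {s0, s1, s3, s5, s6, s7}): φ is false.
  s2 (successors {s2, s3, s4, s6, s7}): φ is false.
  s3 (successors {s2, s3, s4, s5}): φ is false.
  s4 (successors {s0, s1, s2, s4, s5, s8}): φ is false.
  s5 (successors {s0, s2, s4, s5, s7}): φ is false.
  s6 (successors {s2, s3, s4, s5, s6, s8}): φ is false.
  s7 (successors {s3, s4, s5, s7, s8}): φ is false.
  s8 (successors {s1, s2, s3, s5, s6, s8}): φ is false.
For instance, at s8:
  At s8: ◇q ∨ q is true, so ¬(◇q ∨ q) is false.
    At s8: ◇q is true, q is false, so ◇q ∨ q is true.
      At s8: ◇q requires q at some successor in {s1, s2, s3, s5, s6, s8}.
        q holds at s2, so ◇q is true at s8.
Satisfying worlds: {s0}

s0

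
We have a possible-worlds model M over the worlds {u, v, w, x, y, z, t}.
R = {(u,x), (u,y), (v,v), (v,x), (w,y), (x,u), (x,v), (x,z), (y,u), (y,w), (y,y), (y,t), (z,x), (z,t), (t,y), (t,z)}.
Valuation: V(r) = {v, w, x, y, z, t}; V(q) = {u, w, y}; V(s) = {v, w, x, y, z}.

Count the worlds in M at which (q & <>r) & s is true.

2

Let φ = (q & <>r) & s. Evaluate φ at each world:
  u (successors {x, y}): φ is false.
  v (successors {v, x}): φ is false.
  w (successors {y}): φ is true.
  x (successors {u, v, z}): φ is false.
  y (successors {u, w, y, t}): φ is true.
  z (successors {x, t}): φ is false.
  t (successors {y, z}): φ is false.
For instance, at y:
  At y: q & <>r is true, s is true, so (q & <>r) & s is true.
    At y: q is true, <>r is true, so q & <>r is true.
      At y: <>r requires r at some successor in {u, w, y, t}.
        r holds at w, so <>r is true at y.
Satisfying worlds: {w, y}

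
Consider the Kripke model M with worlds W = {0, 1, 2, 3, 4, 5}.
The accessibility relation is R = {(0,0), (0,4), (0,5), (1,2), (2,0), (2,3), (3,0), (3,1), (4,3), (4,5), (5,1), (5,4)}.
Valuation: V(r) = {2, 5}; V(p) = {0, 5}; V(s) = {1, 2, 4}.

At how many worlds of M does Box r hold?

Recall that Box ψ holds at a world iff ψ holds at every accessible world, and Dia ψ holds iff ψ holds at some accessible world.
Let φ = Box r. Evaluate φ at each world:
  0 (successors {0, 4, 5}): φ is false.
  1 (successors {2}): φ is true.
  2 (successors {0, 3}): φ is false.
  3 (successors {0, 1}): φ is false.
  4 (successors {3, 5}): φ is false.
  5 (successors {1, 4}): φ is false.
For instance, at 2:
  At 2: Box r requires r at every successor {0, 3}.
    r fails at 0, so Box r is false at 2.
Satisfying worlds: {1}

1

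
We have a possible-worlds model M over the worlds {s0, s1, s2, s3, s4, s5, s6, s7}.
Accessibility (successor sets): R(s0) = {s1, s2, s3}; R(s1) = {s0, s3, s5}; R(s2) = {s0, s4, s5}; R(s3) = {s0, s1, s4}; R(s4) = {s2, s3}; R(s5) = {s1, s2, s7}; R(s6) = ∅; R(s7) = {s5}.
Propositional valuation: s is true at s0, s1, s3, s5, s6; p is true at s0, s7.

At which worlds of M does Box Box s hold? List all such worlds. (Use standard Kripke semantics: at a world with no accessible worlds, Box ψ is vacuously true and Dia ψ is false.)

Let φ = Box Box s. Evaluate φ at each world:
  s0 (successors {s1, s2, s3}): φ is false.
  s1 (successors {s0, s3, s5}): φ is false.
  s2 (successors {s0, s4, s5}): φ is false.
  s3 (successors {s0, s1, s4}): φ is false.
  s4 (successors {s2, s3}): φ is false.
  s5 (successors {s1, s2, s7}): φ is false.
  s6 (successors ∅): φ is true.
  s7 (successors {s5}): φ is false.
For instance, at s4:
  At s4: Box Box s requires Box s at every successor {s2, s3}.
    Box s fails at s2, so Box Box s is false at s4.
      At s2: Box s requires s at every successor {s0, s4, s5}.
        s fails at s4, so Box s is false at s2.
Satisfying worlds: {s6}

s6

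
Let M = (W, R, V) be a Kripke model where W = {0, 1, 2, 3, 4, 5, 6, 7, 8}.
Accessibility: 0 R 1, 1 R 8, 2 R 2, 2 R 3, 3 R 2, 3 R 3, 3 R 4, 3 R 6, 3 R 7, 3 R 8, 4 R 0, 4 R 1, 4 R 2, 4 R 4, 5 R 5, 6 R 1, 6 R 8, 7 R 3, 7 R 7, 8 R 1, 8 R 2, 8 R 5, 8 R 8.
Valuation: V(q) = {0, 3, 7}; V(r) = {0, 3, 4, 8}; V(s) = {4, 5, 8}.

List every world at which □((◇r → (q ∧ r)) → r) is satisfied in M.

0, 1, 2, 3, 4, 6, 7

Recall that □ψ holds at a world iff ψ holds at every accessible world, and ◇ψ holds iff ψ holds at some accessible world.
Let φ = □((◇r → (q ∧ r)) → r). Evaluate φ at each world:
  0 (successors {1}): φ is true.
  1 (successors {8}): φ is true.
  2 (successors {2, 3}): φ is true.
  3 (successors {2, 3, 4, 6, 7, 8}): φ is true.
  4 (successors {0, 1, 2, 4}): φ is true.
  5 (successors {5}): φ is false.
  6 (successors {1, 8}): φ is true.
  7 (successors {3, 7}): φ is true.
  8 (successors {1, 2, 5, 8}): φ is false.
For instance, at 4:
  At 4: □((◇r → (q ∧ r)) → r) requires (◇r → (q ∧ r)) → r at every successor {0, 1, 2, 4}.
    At 0: (◇r → (q ∧ r)) → r is true.
    At 1: (◇r → (q ∧ r)) → r is true.
    At 2: (◇r → (q ∧ r)) → r is true.
    At 4: (◇r → (q ∧ r)) → r is true.
  So □((◇r → (q ∧ r)) → r) is true at 4.
Satisfying worlds: {0, 1, 2, 3, 4, 6, 7}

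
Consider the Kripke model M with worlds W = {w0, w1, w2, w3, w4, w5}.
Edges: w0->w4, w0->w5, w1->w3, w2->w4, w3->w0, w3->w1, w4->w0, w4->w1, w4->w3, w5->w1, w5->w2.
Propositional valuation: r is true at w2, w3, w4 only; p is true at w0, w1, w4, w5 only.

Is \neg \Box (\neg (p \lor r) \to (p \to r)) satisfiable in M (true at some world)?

Let φ = \neg \Box (\neg (p \lor r) \to (p \to r)). Evaluate φ at each world:
  w0 (successors {w4, w5}): φ is false.
  w1 (successors {w3}): φ is false.
  w2 (successors {w4}): φ is false.
  w3 (successors {w0, w1}): φ is false.
  w4 (successors {w0, w1, w3}): φ is false.
  w5 (successors {w1, w2}): φ is false.
For instance, at w3:
  At w3: \Box (\neg (p \lor r) \to (p \to r)) is true, so \neg \Box (\neg (p \lor r) \to (p \to r)) is false.
    At w3: \Box (\neg (p \lor r) \to (p \to r)) requires \neg (p \lor r) \to (p \to r) at every successor {w0, w1}.
      At w0: \neg (p \lor r) \to (p \to r) is true.
      At w1: \neg (p \lor r) \to (p \to r) is true.
    So \Box (\neg (p \lor r) \to (p \to r)) is true at w3.

No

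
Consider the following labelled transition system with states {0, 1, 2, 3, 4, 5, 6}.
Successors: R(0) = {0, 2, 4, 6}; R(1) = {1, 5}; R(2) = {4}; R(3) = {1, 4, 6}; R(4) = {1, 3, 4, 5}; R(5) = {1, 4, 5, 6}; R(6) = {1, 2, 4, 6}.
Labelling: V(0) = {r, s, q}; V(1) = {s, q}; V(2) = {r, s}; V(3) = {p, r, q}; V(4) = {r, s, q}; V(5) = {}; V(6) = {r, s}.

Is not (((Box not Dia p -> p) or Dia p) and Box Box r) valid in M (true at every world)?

Recall that Box ψ holds at a world iff ψ holds at every accessible world, and Dia ψ holds iff ψ holds at some accessible world.
Let φ = not (((Box not Dia p -> p) or Dia p) and Box Box r). Evaluate φ at each world:
  0 (successors {0, 2, 4, 6}): φ is true.
  1 (successors {1, 5}): φ is true.
  2 (successors {4}): φ is true.
  3 (successors {1, 4, 6}): φ is true.
  4 (successors {1, 3, 4, 5}): φ is true.
  5 (successors {1, 4, 5, 6}): φ is true.
  6 (successors {1, 2, 4, 6}): φ is true.
For instance, at 1:
  At 1: ((Box not Dia p -> p) or Dia p) and Box Box r is false, so not (((Box not Dia p -> p) or Dia p) and Box Box r) is true.
    At 1: (Box not Dia p -> p) or Dia p is false, Box Box r is false, so ((Box not Dia p -> p) or Dia p) and Box Box r is false.
      At 1: Box not Dia p -> p is false, Dia p is false, so (Box not Dia p -> p) or Dia p is false.
      At 1: Box Box r requires Box r at every successor {1, 5}.
        Box r fails at 1, so Box Box r is false at 1.

Yes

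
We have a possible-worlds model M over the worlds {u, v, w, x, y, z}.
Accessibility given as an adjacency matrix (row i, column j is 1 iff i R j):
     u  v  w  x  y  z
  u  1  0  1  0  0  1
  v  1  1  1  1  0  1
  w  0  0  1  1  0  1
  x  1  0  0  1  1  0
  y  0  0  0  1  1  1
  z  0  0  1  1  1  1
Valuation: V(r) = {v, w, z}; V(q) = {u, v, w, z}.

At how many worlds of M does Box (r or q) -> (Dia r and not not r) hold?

Recall that Box ψ holds at a world iff ψ holds at every accessible world, and Dia ψ holds iff ψ holds at some accessible world.
Let φ = Box (r or q) -> (Dia r and not not r). Evaluate φ at each world:
  u (successors {u, w, z}): φ is false.
  v (successors {u, v, w, x, z}): φ is true.
  w (successors {w, x, z}): φ is true.
  x (successors {u, x, y}): φ is true.
  y (successors {x, y, z}): φ is true.
  z (successors {w, x, y, z}): φ is true.
For instance, at w:
  At w: Box (r or q) is false, Dia r and not not r is true, so Box (r or q) -> (Dia r and not not r) is true.
    At w: Box (r or q) requires r or q at every successor {w, x, z}.
      r or q fails at x, so Box (r or q) is false at w.
    At w: Dia r is true, not not r is true, so Dia r and not not r is true.
      At w: Dia r requires r at some successor in {w, x, z}.
        r holds at w, so Dia r is true at w.
Satisfying worlds: {v, w, x, y, z}

5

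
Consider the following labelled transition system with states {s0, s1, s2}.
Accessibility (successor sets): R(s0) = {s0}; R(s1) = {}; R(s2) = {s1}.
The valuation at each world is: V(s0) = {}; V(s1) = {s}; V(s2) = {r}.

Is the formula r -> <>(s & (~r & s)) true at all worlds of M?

Yes

Let φ = r -> <>(s & (~r & s)). Evaluate φ at each world:
  s0 (successors {s0}): φ is true.
  s1 (successors ∅): φ is true.
  s2 (successors {s1}): φ is true.
For instance, at s2:
  At s2: r is true, <>(s & (~r & s)) is true, so r -> <>(s & (~r & s)) is true.
    At s2: <>(s & (~r & s)) requires s & (~r & s) at some successor in {s1}.
      s & (~r & s) holds at s1, so <>(s & (~r & s)) is true at s2.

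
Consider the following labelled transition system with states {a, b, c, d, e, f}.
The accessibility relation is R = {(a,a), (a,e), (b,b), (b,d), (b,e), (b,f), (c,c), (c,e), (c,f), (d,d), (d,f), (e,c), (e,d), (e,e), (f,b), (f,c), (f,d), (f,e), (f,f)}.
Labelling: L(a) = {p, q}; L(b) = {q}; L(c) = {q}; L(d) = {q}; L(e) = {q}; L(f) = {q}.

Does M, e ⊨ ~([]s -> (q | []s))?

No

At e: []s -> (q | []s) is true, so ~([]s -> (q | []s)) is false.
  At e: []s is false, q | []s is true, so []s -> (q | []s) is true.
    At e: []s requires s at every successor {c, d, e}.
      s fails at c, so []s is false at e.
    At e: q is true, []s is false, so q | []s is true.
      At e: []s requires s at every successor {c, d, e}.
        s fails at c, so []s is false at e.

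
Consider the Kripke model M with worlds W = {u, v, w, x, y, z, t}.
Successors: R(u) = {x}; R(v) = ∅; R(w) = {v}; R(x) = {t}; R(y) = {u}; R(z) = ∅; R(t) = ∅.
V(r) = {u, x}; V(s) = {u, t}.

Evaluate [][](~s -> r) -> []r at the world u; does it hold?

Yes

At u: [][](~s -> r) is true, []r is true, so [][](~s -> r) -> []r is true.
  At u: [][](~s -> r) requires [](~s -> r) at every successor {x}.
      At x: [](~s -> r) requires ~s -> r at every successor {t}.
        At t: ~s -> r is true.
      So [](~s -> r) is true at x.
  So [][](~s -> r) is true at u.
  At u: []r requires r at every successor {x}.
    At x: r is true.
  So []r is true at u.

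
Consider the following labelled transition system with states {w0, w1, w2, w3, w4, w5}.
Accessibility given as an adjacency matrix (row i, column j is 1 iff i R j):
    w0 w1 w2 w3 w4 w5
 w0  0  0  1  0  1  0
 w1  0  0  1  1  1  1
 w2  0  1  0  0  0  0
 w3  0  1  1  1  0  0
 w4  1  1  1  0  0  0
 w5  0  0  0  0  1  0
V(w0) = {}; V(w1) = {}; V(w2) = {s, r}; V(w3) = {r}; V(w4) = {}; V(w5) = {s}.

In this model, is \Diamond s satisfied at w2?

At w2: \Diamond s requires s at some successor in {w1}.
  At w1: s is false.
So \Diamond s is false at w2.

No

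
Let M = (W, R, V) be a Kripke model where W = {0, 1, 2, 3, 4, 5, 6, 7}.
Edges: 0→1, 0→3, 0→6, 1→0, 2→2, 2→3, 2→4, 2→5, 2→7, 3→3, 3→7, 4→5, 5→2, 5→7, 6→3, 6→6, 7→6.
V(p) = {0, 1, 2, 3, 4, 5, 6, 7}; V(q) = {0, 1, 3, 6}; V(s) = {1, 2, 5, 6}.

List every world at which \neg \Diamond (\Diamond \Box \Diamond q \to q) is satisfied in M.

Let φ = \neg \Diamond (\Diamond \Box \Diamond q \to q). Evaluate φ at each world:
  0 (successors {1, 3, 6}): φ is false.
  1 (successors {0}): φ is false.
  2 (successors {2, 3, 4, 5, 7}): φ is false.
  3 (successors {3, 7}): φ is false.
  4 (successors {5}): φ is true.
  5 (successors {2, 7}): φ is true.
  6 (successors {3, 6}): φ is false.
  7 (successors {6}): φ is false.
For instance, at 3:
  At 3: \Diamond (\Diamond \Box \Diamond q \to q) is true, so \neg \Diamond (\Diamond \Box \Diamond q \to q) is false.
    At 3: \Diamond (\Diamond \Box \Diamond q \to q) requires \Diamond \Box \Diamond q \to q at some successor in {3, 7}.
      \Diamond \Box \Diamond q \to q holds at 3, so \Diamond (\Diamond \Box \Diamond q \to q) is true at 3.
Satisfying worlds: {4, 5}

4, 5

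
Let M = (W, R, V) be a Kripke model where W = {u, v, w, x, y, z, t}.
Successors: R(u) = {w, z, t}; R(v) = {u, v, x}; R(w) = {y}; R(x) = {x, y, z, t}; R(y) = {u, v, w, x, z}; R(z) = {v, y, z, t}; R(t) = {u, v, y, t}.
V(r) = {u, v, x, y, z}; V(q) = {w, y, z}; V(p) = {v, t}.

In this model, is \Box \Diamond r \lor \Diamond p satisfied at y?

At y: \Box \Diamond r is true, \Diamond p is true, so \Box \Diamond r \lor \Diamond p is true.
  At y: \Box \Diamond r requires \Diamond r at every successor {u, v, w, x, z}.
    At u: \Diamond r is true.
    At v: \Diamond r is true.
    At w: \Diamond r is true.
    At x: \Diamond r is true.
    At z: \Diamond r is true.
  So \Box \Diamond r is true at y.
  At y: \Diamond p requires p at some successor in {u, v, w, x, z}.
    p holds at v, so \Diamond p is true at y.

Yes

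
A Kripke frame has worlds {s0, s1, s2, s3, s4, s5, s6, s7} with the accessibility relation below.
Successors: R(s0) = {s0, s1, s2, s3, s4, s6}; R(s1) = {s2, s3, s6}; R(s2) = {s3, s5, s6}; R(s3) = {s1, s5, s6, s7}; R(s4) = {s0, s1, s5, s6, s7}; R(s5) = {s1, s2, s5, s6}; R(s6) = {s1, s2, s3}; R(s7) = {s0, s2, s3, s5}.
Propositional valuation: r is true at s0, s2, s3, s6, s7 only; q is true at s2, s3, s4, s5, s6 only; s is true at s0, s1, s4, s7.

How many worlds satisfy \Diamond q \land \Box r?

Let φ = \Diamond q \land \Box r. Evaluate φ at each world:
  s0 (successors {s0, s1, s2, s3, s4, s6}): φ is false.
  s1 (successors {s2, s3, s6}): φ is true.
  s2 (successors {s3, s5, s6}): φ is false.
  s3 (successors {s1, s5, s6, s7}): φ is false.
  s4 (successors {s0, s1, s5, s6, s7}): φ is false.
  s5 (successors {s1, s2, s5, s6}): φ is false.
  s6 (successors {s1, s2, s3}): φ is false.
  s7 (successors {s0, s2, s3, s5}): φ is false.
For instance, at s3:
  At s3: \Diamond q is true, \Box r is false, so \Diamond q \land \Box r is false.
    At s3: \Diamond q requires q at some successor in {s1, s5, s6, s7}.
      q holds at s5, so \Diamond q is true at s3.
    At s3: \Box r requires r at every successor {s1, s5, s6, s7}.
      r fails at s1, so \Box r is false at s3.
Satisfying worlds: {s1}

1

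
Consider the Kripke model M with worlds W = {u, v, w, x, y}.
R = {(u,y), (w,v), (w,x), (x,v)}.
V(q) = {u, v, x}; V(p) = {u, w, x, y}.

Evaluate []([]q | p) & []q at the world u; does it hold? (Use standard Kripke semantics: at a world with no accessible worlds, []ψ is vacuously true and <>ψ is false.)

At u: []([]q | p) is true, []q is false, so []([]q | p) & []q is false.
  At u: []([]q | p) requires []q | p at every successor {y}.
      At y: []q is true, p is true, so []q | p is true.
  So []([]q | p) is true at u.
  At u: []q requires q at every successor {y}.
    q fails at y, so []q is false at u.

No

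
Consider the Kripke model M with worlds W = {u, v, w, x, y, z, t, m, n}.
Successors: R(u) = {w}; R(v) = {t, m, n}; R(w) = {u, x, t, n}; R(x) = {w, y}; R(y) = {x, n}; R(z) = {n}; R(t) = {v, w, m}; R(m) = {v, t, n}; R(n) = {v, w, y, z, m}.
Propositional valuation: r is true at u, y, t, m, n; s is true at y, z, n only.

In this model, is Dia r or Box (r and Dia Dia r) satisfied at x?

Yes

At x: Dia r is true, Box (r and Dia Dia r) is false, so Dia r or Box (r and Dia Dia r) is true.
  At x: Dia r requires r at some successor in {w, y}.
    r holds at y, so Dia r is true at x.
  At x: Box (r and Dia Dia r) requires r and Dia Dia r at every successor {w, y}.
    r and Dia Dia r fails at w, so Box (r and Dia Dia r) is false at x.
      At w: r is false, Dia Dia r is true, so r and Dia Dia r is false.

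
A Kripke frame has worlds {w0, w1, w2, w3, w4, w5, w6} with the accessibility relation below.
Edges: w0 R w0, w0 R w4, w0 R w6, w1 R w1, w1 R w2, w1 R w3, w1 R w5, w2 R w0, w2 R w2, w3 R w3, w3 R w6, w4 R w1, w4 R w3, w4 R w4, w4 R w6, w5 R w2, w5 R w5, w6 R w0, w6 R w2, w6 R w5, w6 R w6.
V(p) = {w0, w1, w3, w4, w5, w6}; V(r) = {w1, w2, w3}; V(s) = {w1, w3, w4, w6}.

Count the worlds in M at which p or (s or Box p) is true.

6

Let φ = p or (s or Box p). Evaluate φ at each world:
  w0 (successors {w0, w4, w6}): φ is true.
  w1 (successors {w1, w2, w3, w5}): φ is true.
  w2 (successors {w0, w2}): φ is false.
  w3 (successors {w3, w6}): φ is true.
  w4 (successors {w1, w3, w4, w6}): φ is true.
  w5 (successors {w2, w5}): φ is true.
  w6 (successors {w0, w2, w5, w6}): φ is true.
For instance, at w4:
  At w4: p is true, s or Box p is true, so p or (s or Box p) is true.
    At w4: s is true, Box p is true, so s or Box p is true.
      At w4: Box p requires p at every successor {w1, w3, w4, w6}.
        At w1: p is true.
        At w3: p is true.
        At w4: p is true.
        At w6: p is true.
      So Box p is true at w4.
Satisfying worlds: {w0, w1, w3, w4, w5, w6}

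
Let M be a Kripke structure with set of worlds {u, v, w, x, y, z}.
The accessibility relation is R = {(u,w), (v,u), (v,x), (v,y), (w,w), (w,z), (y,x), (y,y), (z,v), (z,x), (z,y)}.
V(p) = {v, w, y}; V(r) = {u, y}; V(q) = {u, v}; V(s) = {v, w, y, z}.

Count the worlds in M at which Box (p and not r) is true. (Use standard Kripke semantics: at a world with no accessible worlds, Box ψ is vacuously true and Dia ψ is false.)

Recall that Box ψ holds at a world iff ψ holds at every accessible world, and Dia ψ holds iff ψ holds at some accessible world.
Let φ = Box (p and not r). Evaluate φ at each world:
  u (successors {w}): φ is true.
  v (successors {u, x, y}): φ is false.
  w (successors {w, z}): φ is false.
  x (successors ∅): φ is true.
  y (successors {x, y}): φ is false.
  z (successors {v, x, y}): φ is false.
For instance, at y:
  At y: Box (p and not r) requires p and not r at every successor {x, y}.
    p and not r fails at x, so Box (p and not r) is false at y.
Satisfying worlds: {u, x}

2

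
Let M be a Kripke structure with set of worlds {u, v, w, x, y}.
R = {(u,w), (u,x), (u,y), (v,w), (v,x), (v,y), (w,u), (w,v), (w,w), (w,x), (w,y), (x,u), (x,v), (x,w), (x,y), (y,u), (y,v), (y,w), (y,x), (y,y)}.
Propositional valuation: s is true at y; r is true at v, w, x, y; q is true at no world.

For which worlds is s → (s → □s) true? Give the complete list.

Let φ = s → (s → □s). Evaluate φ at each world:
  u (successors {w, x, y}): φ is true.
  v (successors {w, x, y}): φ is true.
  w (successors {u, v, w, x, y}): φ is true.
  x (successors {u, v, w, y}): φ is true.
  y (successors {u, v, w, x, y}): φ is false.
For instance, at u:
  At u: s is false, s → □s is true, so s → (s → □s) is true.
    At u: s is false, □s is false, so s → □s is true.
      At u: □s requires s at every successor {w, x, y}.
        s fails at w, so □s is false at u.
Satisfying worlds: {u, v, w, x}

u, v, w, x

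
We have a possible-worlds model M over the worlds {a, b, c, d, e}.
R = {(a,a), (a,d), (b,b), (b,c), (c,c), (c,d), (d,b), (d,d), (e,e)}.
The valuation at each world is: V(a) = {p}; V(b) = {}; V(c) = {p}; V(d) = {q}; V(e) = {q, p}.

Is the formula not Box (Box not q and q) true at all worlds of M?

Let φ = not Box (Box not q and q). Evaluate φ at each world:
  a (successors {a, d}): φ is true.
  b (successors {b, c}): φ is true.
  c (successors {c, d}): φ is true.
  d (successors {b, d}): φ is true.
  e (successors {e}): φ is true.
For instance, at d:
  At d: Box (Box not q and q) is false, so not Box (Box not q and q) is true.
    At d: Box (Box not q and q) requires Box not q and q at every successor {b, d}.
      Box not q and q fails at b, so Box (Box not q and q) is false at d.

Yes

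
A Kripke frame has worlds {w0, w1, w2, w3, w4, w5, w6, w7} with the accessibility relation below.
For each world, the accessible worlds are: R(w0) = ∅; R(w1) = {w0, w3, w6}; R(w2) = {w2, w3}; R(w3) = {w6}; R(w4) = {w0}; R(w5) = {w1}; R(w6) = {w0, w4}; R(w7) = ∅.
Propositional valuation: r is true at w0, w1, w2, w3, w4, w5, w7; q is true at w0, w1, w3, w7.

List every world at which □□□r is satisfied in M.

Recall that □ψ holds at a world iff ψ holds at every accessible world, and ◇ψ holds iff ψ holds at some accessible world.
Let φ = □□□r. Evaluate φ at each world:
  w0 (successors ∅): φ is true.
  w1 (successors {w0, w3, w6}): φ is true.
  w2 (successors {w2, w3}): φ is false.
  w3 (successors {w6}): φ is true.
  w4 (successors {w0}): φ is true.
  w5 (successors {w1}): φ is false.
  w6 (successors {w0, w4}): φ is true.
  w7 (successors ∅): φ is true.
For instance, at w1:
  At w1: □□□r requires □□r at every successor {w0, w3, w6}.
      At w0: no accessible worlds, so □□r holds vacuously.
      At w3: □□r requires □r at every successor {w6}.
        At w6: □r is true.
      So □□r is true at w3.
      At w6: □□r requires □r at every successor {w0, w4}.
        At w0: □r is true.
        At w4: □r is true.
      So □□r is true at w6.
  So □□□r is true at w1.
Satisfying worlds: {w0, w1, w3, w4, w6, w7}

w0, w1, w3, w4, w6, w7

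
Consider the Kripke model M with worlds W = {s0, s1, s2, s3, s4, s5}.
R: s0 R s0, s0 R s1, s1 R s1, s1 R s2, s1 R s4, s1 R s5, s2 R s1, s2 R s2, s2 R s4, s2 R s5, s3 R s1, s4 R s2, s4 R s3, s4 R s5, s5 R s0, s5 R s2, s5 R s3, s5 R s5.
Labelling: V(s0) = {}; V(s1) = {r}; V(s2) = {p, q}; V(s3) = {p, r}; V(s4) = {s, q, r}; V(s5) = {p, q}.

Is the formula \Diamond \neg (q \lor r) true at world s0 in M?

At s0: \Diamond \neg (q \lor r) requires \neg (q \lor r) at some successor in {s0, s1}.
  \neg (q \lor r) holds at s0, so \Diamond \neg (q \lor r) is true at s0.

Yes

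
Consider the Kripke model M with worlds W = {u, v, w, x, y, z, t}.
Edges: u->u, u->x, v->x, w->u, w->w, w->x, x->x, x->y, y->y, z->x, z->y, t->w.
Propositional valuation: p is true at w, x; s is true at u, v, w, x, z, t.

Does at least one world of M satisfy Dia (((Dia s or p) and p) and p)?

Yes

Let φ = Dia (((Dia s or p) and p) and p). Evaluate φ at each world:
  u (successors {u, x}): φ is true.
  v (successors {x}): φ is true.
  w (successors {u, w, x}): φ is true.
  x (successors {x, y}): φ is true.
  y (successors {y}): φ is false.
  z (successors {x, y}): φ is true.
  t (successors {w}): φ is true.
Detail at u (witness):
  At u: Dia (((Dia s or p) and p) and p) requires ((Dia s or p) and p) and p at some successor in {u, x}.
    ((Dia s or p) and p) and p holds at x, so Dia (((Dia s or p) and p) and p) is true at u.
      At x: (Dia s or p) and p is true, p is true, so ((Dia s or p) and p) and p is true.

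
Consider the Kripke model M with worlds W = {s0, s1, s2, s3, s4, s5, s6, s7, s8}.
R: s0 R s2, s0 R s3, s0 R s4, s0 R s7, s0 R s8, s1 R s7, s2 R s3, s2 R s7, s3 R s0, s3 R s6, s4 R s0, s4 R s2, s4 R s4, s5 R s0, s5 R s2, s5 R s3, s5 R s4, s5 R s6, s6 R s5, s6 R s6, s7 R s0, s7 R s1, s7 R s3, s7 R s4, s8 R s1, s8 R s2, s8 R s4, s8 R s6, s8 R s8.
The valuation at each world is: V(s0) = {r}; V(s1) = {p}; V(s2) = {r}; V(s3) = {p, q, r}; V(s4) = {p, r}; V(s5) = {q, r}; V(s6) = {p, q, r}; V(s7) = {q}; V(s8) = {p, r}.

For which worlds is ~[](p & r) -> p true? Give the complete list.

s1, s3, s4, s6, s8

Recall that []ψ holds at a world iff ψ holds at every accessible world, and <>ψ holds iff ψ holds at some accessible world.
Let φ = ~[](p & r) -> p. Evaluate φ at each world:
  s0 (successors {s2, s3, s4, s7, s8}): φ is false.
  s1 (successors {s7}): φ is true.
  s2 (successors {s3, s7}): φ is false.
  s3 (successors {s0, s6}): φ is true.
  s4 (successors {s0, s2, s4}): φ is true.
  s5 (successors {s0, s2, s3, s4, s6}): φ is false.
  s6 (successors {s5, s6}): φ is true.
  s7 (successors {s0, s1, s3, s4}): φ is false.
  s8 (successors {s1, s2, s4, s6, s8}): φ is true.
For instance, at s1:
  At s1: ~[](p & r) is true, p is true, so ~[](p & r) -> p is true.
    At s1: [](p & r) is false, so ~[](p & r) is true.
      At s1: [](p & r) requires p & r at every successor {s7}.
        p & r fails at s7, so [](p & r) is false at s1.
Satisfying worlds: {s1, s3, s4, s6, s8}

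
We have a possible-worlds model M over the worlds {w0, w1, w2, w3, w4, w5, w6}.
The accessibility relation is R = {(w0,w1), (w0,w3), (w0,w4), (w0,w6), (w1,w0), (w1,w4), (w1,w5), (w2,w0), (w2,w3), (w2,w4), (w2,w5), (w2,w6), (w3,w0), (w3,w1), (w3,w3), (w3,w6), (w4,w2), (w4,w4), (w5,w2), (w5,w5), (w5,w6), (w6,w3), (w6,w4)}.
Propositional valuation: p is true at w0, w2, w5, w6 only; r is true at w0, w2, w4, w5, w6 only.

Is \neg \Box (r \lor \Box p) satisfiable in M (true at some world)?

Recall that \Box ψ holds at a world iff ψ holds at every accessible world, and \Diamond ψ holds iff ψ holds at some accessible world.
Let φ = \neg \Box (r \lor \Box p). Evaluate φ at each world:
  w0 (successors {w1, w3, w4, w6}): φ is true.
  w1 (successors {w0, w4, w5}): φ is false.
  w2 (successors {w0, w3, w4, w5, w6}): φ is true.
  w3 (successors {w0, w1, w3, w6}): φ is true.
  w4 (successors {w2, w4}): φ is false.
  w5 (successors {w2, w5, w6}): φ is false.
  w6 (successors {w3, w4}): φ is true.
Detail at w0 (witness):
  At w0: \Box (r \lor \Box p) is false, so \neg \Box (r \lor \Box p) is true.
    At w0: \Box (r \lor \Box p) requires r \lor \Box p at every successor {w1, w3, w4, w6}.
      r \lor \Box p fails at w1, so \Box (r \lor \Box p) is false at w0.

Yes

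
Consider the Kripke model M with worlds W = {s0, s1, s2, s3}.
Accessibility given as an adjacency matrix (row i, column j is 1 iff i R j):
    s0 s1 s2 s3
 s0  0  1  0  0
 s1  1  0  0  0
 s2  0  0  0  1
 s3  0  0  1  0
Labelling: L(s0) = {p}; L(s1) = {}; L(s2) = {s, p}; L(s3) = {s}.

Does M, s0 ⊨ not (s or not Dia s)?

At s0: s or not Dia s is true, so not (s or not Dia s) is false.
  At s0: s is false, not Dia s is true, so s or not Dia s is true.
    At s0: Dia s is false, so not Dia s is true.
      At s0: Dia s requires s at some successor in {s1}.
        At s1: s is false.
      So Dia s is false at s0.

No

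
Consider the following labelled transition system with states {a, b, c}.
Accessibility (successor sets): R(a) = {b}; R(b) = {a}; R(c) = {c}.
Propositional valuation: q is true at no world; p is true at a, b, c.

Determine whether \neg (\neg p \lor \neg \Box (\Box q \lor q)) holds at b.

No

At b: \neg p \lor \neg \Box (\Box q \lor q) is true, so \neg (\neg p \lor \neg \Box (\Box q \lor q)) is false.
  At b: \neg p is false, \neg \Box (\Box q \lor q) is true, so \neg p \lor \neg \Box (\Box q \lor q) is true.
    At b: \Box (\Box q \lor q) is false, so \neg \Box (\Box q \lor q) is true.
      At b: \Box (\Box q \lor q) requires \Box q \lor q at every successor {a}.
        \Box q \lor q fails at a, so \Box (\Box q \lor q) is false at b.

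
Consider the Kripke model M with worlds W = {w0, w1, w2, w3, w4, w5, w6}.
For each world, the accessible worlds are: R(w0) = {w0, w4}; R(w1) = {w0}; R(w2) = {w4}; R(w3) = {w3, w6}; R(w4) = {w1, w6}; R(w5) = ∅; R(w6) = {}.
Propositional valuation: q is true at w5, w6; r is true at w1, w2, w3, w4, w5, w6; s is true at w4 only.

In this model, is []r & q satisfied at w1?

No

At w1: []r is false, q is false, so []r & q is false.
  At w1: []r requires r at every successor {w0}.
    r fails at w0, so []r is false at w1.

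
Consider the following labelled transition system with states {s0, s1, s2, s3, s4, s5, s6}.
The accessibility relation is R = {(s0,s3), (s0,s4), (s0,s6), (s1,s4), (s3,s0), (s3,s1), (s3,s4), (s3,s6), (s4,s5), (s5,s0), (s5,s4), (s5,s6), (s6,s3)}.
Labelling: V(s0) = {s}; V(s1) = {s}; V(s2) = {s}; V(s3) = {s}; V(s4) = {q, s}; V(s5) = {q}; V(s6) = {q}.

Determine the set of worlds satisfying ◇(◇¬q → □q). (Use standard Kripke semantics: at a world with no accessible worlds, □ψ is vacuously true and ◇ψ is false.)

s0, s1, s3, s5

Let φ = ◇(◇¬q → □q). Evaluate φ at each world:
  s0 (successors {s3, s4, s6}): φ is true.
  s1 (successors {s4}): φ is true.
  s2 (successors ∅): φ is false.
  s3 (successors {s0, s1, s4, s6}): φ is true.
  s4 (successors {s5}): φ is false.
  s5 (successors {s0, s4, s6}): φ is true.
  s6 (successors {s3}): φ is false.
For instance, at s6:
  At s6: ◇(◇¬q → □q) requires ◇¬q → □q at some successor in {s3}.
    At s3: ◇¬q → □q is false.
  So ◇(◇¬q → □q) is false at s6.
Satisfying worlds: {s0, s1, s3, s5}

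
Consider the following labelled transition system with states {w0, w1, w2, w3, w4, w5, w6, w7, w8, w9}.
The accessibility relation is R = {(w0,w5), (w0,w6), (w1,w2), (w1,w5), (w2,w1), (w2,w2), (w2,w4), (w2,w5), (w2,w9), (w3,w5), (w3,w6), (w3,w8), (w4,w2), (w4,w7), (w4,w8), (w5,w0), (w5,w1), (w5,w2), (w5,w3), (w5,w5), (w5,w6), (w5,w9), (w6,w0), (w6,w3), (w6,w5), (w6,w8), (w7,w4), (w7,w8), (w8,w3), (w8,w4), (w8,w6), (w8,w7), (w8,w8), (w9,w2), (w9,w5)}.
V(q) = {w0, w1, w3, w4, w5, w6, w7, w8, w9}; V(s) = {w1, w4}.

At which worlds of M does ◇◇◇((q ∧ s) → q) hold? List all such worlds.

w0, w1, w2, w3, w4, w5, w6, w7, w8, w9

Let φ = ◇◇◇((q ∧ s) → q). Evaluate φ at each world:
  w0 (successors {w5, w6}): φ is true.
  w1 (successors {w2, w5}): φ is true.
  w2 (successors {w1, w2, w4, w5, w9}): φ is true.
  w3 (successors {w5, w6, w8}): φ is true.
  w4 (successors {w2, w7, w8}): φ is true.
  w5 (successors {w0, w1, w2, w3, w5, w6, w9}): φ is true.
  w6 (successors {w0, w3, w5, w8}): φ is true.
  w7 (successors {w4, w8}): φ is true.
  w8 (successors {w3, w4, w6, w7, w8}): φ is true.
  w9 (successors {w2, w5}): φ is true.
For instance, at w5:
  At w5: ◇◇◇((q ∧ s) → q) requires ◇◇((q ∧ s) → q) at some successor in {w0, w1, w2, w3, w5, w6, w9}.
    ◇◇((q ∧ s) → q) holds at w0, so ◇◇◇((q ∧ s) → q) is true at w5.
      At w0: ◇◇((q ∧ s) → q) requires ◇((q ∧ s) → q) at some successor in {w5, w6}.
        ◇((q ∧ s) → q) holds at w5, so ◇◇((q ∧ s) → q) is true at w0.
Satisfying worlds: {w0, w1, w2, w3, w4, w5, w6, w7, w8, w9}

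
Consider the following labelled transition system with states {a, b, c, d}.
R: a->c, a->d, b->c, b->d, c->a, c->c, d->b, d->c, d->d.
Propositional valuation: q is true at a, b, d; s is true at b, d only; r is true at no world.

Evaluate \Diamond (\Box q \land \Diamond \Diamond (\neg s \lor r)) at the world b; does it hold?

At b: \Diamond (\Box q \land \Diamond \Diamond (\neg s \lor r)) requires \Box q \land \Diamond \Diamond (\neg s \lor r) at some successor in {c, d}.
  At c: \Box q \land \Diamond \Diamond (\neg s \lor r) is false.
  At d: \Box q \land \Diamond \Diamond (\neg s \lor r) is false.
So \Diamond (\Box q \land \Diamond \Diamond (\neg s \lor r)) is false at b.

No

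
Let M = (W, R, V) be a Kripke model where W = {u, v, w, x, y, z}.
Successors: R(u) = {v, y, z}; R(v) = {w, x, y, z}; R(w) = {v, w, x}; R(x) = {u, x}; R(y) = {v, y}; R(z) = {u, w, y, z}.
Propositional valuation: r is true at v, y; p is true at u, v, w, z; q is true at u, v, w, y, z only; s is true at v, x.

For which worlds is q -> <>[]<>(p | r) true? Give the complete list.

Recall that []ψ holds at a world iff ψ holds at every accessible world, and <>ψ holds iff ψ holds at some accessible world.
Let φ = q -> <>[]<>(p | r). Evaluate φ at each world:
  u (successors {v, y, z}): φ is true.
  v (successors {w, x, y, z}): φ is true.
  w (successors {v, w, x}): φ is true.
  x (successors {u, x}): φ is true.
  y (successors {v, y}): φ is true.
  z (successors {u, w, y, z}): φ is true.
For instance, at y:
  At y: q is true, <>[]<>(p | r) is true, so q -> <>[]<>(p | r) is true.
    At y: <>[]<>(p | r) requires []<>(p | r) at some successor in {v, y}.
      []<>(p | r) holds at v, so <>[]<>(p | r) is true at y.
Satisfying worlds: {u, v, w, x, y, z}

u, v, w, x, y, z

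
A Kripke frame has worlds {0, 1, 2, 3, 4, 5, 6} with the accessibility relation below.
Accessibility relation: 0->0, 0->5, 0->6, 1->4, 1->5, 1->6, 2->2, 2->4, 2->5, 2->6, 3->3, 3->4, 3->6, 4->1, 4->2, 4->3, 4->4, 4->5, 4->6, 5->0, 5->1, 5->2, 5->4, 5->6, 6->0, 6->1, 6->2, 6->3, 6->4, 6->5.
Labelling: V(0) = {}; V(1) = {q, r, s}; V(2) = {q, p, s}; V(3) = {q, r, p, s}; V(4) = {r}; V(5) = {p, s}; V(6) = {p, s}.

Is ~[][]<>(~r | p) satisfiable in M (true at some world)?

No

Let φ = ~[][]<>(~r | p). Evaluate φ at each world:
  0 (successors {0, 5, 6}): φ is false.
  1 (successors {4, 5, 6}): φ is false.
  2 (successors {2, 4, 5, 6}): φ is false.
  3 (successors {3, 4, 6}): φ is false.
  4 (successors {1, 2, 3, 4, 5, 6}): φ is false.
  5 (successors {0, 1, 2, 4, 6}): φ is false.
  6 (successors {0, 1, 2, 3, 4, 5}): φ is false.
For instance, at 2:
  At 2: [][]<>(~r | p) is true, so ~[][]<>(~r | p) is false.
    At 2: [][]<>(~r | p) requires []<>(~r | p) at every successor {2, 4, 5, 6}.
      At 2: []<>(~r | p) is true.
      At 4: []<>(~r | p) is true.
      At 5: []<>(~r | p) is true.
      At 6: []<>(~r | p) is true.
    So [][]<>(~r | p) is true at 2.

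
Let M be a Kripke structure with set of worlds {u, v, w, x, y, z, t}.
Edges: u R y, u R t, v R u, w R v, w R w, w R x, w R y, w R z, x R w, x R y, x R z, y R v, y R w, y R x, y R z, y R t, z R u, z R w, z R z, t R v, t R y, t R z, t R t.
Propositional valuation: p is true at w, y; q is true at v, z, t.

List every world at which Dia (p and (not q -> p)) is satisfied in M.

u, w, x, y, z, t

Let φ = Dia (p and (not q -> p)). Evaluate φ at each world:
  u (successors {y, t}): φ is true.
  v (successors {u}): φ is false.
  w (successors {v, w, x, y, z}): φ is true.
  x (successors {w, y, z}): φ is true.
  y (successors {v, w, x, z, t}): φ is true.
  z (successors {u, w, z}): φ is true.
  t (successors {v, y, z, t}): φ is true.
For instance, at t:
  At t: Dia (p and (not q -> p)) requires p and (not q -> p) at some successor in {v, y, z, t}.
    p and (not q -> p) holds at y, so Dia (p and (not q -> p)) is true at t.
Satisfying worlds: {u, w, x, y, z, t}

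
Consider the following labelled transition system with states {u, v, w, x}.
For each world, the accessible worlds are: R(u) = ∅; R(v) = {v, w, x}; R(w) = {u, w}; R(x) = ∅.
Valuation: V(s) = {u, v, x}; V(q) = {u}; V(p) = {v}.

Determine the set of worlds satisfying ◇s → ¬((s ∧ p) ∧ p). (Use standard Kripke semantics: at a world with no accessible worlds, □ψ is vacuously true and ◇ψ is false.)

Recall that ◇ψ holds at a world iff ψ holds at some accessible world.
Let φ = ◇s → ¬((s ∧ p) ∧ p). Evaluate φ at each world:
  u (successors ∅): φ is true.
  v (successors {v, w, x}): φ is false.
  w (successors {u, w}): φ is true.
  x (successors ∅): φ is true.
For instance, at v:
  At v: ◇s is true, ¬((s ∧ p) ∧ p) is false, so ◇s → ¬((s ∧ p) ∧ p) is false.
    At v: ◇s requires s at some successor in {v, w, x}.
      s holds at v, so ◇s is true at v.
Satisfying worlds: {u, w, x}

u, w, x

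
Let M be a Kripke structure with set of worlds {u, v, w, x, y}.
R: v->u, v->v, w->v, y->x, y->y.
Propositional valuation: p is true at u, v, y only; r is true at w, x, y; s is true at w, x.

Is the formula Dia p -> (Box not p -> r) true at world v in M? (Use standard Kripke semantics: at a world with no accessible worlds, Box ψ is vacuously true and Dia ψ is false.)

At v: Dia p is true, Box not p -> r is true, so Dia p -> (Box not p -> r) is true.
  At v: Dia p requires p at some successor in {u, v}.
    p holds at u, so Dia p is true at v.
  At v: Box not p is false, r is false, so Box not p -> r is true.
    At v: Box not p requires not p at every successor {u, v}.
      not p fails at u, so Box not p is false at v.

Yes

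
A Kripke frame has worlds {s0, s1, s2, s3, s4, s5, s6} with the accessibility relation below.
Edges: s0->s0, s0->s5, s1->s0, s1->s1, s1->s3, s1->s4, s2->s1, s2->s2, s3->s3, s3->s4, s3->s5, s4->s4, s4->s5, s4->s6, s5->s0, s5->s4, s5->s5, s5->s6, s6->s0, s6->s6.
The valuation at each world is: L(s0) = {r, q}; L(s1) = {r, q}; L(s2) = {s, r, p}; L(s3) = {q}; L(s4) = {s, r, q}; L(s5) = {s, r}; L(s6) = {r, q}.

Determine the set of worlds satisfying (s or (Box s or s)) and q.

s4

Let φ = (s or (Box s or s)) and q. Evaluate φ at each world:
  s0 (successors {s0, s5}): φ is false.
  s1 (successors {s0, s1, s3, s4}): φ is false.
  s2 (successors {s1, s2}): φ is false.
  s3 (successors {s3, s4, s5}): φ is false.
  s4 (successors {s4, s5, s6}): φ is true.
  s5 (successors {s0, s4, s5, s6}): φ is false.
  s6 (successors {s0, s6}): φ is false.
For instance, at s5:
  At s5: s or (Box s or s) is true, q is false, so (s or (Box s or s)) and q is false.
    At s5: s is true, Box s or s is true, so s or (Box s or s) is true.
      At s5: Box s is false, s is true, so Box s or s is true.
Satisfying worlds: {s4}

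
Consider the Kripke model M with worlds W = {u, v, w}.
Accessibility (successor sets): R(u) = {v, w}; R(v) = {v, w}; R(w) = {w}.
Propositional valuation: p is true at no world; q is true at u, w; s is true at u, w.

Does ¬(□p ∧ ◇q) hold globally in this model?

Let φ = ¬(□p ∧ ◇q). Evaluate φ at each world:
  u (successors {v, w}): φ is true.
  v (successors {v, w}): φ is true.
  w (successors {w}): φ is true.
For instance, at v:
  At v: □p ∧ ◇q is false, so ¬(□p ∧ ◇q) is true.
    At v: □p is false, ◇q is true, so □p ∧ ◇q is false.
      At v: □p requires p at every successor {v, w}.
        p fails at v, so □p is false at v.
      At v: ◇q requires q at some successor in {v, w}.
        q holds at w, so ◇q is true at v.

Yes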